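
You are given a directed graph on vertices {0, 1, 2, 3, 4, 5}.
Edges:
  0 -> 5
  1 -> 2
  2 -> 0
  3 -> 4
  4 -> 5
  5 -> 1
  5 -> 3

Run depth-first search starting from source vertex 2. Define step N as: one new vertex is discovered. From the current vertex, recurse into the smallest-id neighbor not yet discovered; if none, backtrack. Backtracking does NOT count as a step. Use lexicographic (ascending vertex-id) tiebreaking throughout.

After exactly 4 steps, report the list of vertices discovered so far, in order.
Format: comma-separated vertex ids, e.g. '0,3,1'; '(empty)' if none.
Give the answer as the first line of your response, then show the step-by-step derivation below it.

2,0,5,1

step 1: discover 2; path=2; order=2
step 2: discover 0; path=2>0; order=2,0
step 3: discover 5; path=2>0>5; order=2,0,5
step 4: discover 1; path=2>0>5>1; order=2,0,5,1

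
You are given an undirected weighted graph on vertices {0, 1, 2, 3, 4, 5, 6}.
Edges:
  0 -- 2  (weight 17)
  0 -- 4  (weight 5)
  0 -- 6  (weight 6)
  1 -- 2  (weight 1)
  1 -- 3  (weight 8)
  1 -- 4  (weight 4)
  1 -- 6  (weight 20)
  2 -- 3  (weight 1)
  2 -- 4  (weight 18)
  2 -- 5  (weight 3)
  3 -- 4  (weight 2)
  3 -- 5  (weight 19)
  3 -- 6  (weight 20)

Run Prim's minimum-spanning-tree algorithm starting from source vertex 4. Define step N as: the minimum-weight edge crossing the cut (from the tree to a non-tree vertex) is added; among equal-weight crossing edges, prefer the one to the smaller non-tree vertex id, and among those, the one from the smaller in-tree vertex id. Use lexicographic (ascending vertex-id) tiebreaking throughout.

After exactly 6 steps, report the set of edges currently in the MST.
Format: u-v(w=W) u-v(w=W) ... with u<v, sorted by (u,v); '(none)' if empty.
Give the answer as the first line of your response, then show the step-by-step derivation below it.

0-4(w=5) 0-6(w=6) 1-2(w=1) 2-3(w=1) 2-5(w=3) 3-4(w=2)

step 1: add edge 3-4 (w=2); MST = {3-4(w=2)}
step 2: add edge 2-3 (w=1); MST = {2-3(w=1) 3-4(w=2)}
step 3: add edge 1-2 (w=1); MST = {1-2(w=1) 2-3(w=1) 3-4(w=2)}
step 4: add edge 2-5 (w=3); MST = {1-2(w=1) 2-3(w=1) 2-5(w=3) 3-4(w=2)}
step 5: add edge 0-4 (w=5); MST = {0-4(w=5) 1-2(w=1) 2-3(w=1) 2-5(w=3) 3-4(w=2)}
step 6: add edge 0-6 (w=6); MST = {0-4(w=5) 0-6(w=6) 1-2(w=1) 2-3(w=1) 2-5(w=3) 3-4(w=2)}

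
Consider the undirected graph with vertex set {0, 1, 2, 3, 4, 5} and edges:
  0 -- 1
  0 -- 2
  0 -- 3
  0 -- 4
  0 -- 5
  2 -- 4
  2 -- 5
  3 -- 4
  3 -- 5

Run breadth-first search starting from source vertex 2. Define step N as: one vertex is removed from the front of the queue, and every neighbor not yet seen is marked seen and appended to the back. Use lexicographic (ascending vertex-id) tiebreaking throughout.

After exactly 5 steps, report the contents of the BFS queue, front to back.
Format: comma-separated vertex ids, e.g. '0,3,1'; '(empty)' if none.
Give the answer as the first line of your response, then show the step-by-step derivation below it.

3

step 1: dequeue 2; queue=[0,4,5]; order=2
step 2: dequeue 0; queue=[4,5,1,3]; order=2,0
step 3: dequeue 4; queue=[5,1,3]; order=2,0,4
step 4: dequeue 5; queue=[1,3]; order=2,0,4,5
step 5: dequeue 1; queue=[3]; order=2,0,4,5,1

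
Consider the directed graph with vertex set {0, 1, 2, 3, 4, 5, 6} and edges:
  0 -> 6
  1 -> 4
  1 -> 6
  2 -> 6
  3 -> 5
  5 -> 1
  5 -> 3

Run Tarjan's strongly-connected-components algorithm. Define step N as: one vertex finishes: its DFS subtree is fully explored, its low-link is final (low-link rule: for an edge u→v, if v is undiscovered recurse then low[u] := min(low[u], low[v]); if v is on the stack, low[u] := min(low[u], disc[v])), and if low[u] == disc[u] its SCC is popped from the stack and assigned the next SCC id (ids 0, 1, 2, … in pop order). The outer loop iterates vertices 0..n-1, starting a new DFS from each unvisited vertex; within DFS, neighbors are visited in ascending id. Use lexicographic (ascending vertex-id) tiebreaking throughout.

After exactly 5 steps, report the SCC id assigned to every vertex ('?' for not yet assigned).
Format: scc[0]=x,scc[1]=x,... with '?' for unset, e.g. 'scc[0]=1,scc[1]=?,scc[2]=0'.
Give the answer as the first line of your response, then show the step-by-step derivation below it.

scc[0]=1,scc[1]=3,scc[2]=4,scc[3]=?,scc[4]=2,scc[5]=?,scc[6]=0

step 1: low=(low[0]=0,low[1]=?,low[2]=?,low[3]=?,low[4]=?,low[5]=?,low[6]=1); scc=(scc[0]=?,scc[1]=?,scc[2]=?,scc[3]=?,scc[4]=?,scc[5]=?,scc[6]=0)
step 2: low=(low[0]=0,low[1]=?,low[2]=?,low[3]=?,low[4]=?,low[5]=?,low[6]=1); scc=(scc[0]=1,scc[1]=?,scc[2]=?,scc[3]=?,scc[4]=?,scc[5]=?,scc[6]=0)
step 3: low=(low[0]=0,low[1]=2,low[2]=?,low[3]=?,low[4]=3,low[5]=?,low[6]=1); scc=(scc[0]=1,scc[1]=?,scc[2]=?,scc[3]=?,scc[4]=2,scc[5]=?,scc[6]=0)
step 4: low=(low[0]=0,low[1]=2,low[2]=?,low[3]=?,low[4]=3,low[5]=?,low[6]=1); scc=(scc[0]=1,scc[1]=3,scc[2]=?,scc[3]=?,scc[4]=2,scc[5]=?,scc[6]=0)
step 5: low=(low[0]=0,low[1]=2,low[2]=4,low[3]=?,low[4]=3,low[5]=?,low[6]=1); scc=(scc[0]=1,scc[1]=3,scc[2]=4,scc[3]=?,scc[4]=2,scc[5]=?,scc[6]=0)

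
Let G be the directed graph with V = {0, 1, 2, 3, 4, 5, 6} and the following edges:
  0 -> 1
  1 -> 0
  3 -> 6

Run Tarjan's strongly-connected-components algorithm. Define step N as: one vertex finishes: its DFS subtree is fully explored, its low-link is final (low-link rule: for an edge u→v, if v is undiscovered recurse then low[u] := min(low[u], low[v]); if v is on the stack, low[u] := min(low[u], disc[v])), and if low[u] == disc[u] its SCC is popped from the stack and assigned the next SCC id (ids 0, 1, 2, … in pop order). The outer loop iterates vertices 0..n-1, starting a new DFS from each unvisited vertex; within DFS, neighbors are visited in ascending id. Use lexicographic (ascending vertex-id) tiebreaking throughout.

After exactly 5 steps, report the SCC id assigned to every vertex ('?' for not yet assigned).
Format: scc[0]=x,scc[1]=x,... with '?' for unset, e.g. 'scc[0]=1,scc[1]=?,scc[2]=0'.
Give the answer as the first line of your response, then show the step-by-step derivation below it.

scc[0]=0,scc[1]=0,scc[2]=1,scc[3]=3,scc[4]=?,scc[5]=?,scc[6]=2

step 1: low=(low[0]=0,low[1]=0,low[2]=?,low[3]=?,low[4]=?,low[5]=?,low[6]=?); scc=(scc[0]=?,scc[1]=?,scc[2]=?,scc[3]=?,scc[4]=?,scc[5]=?,scc[6]=?)
step 2: low=(low[0]=0,low[1]=0,low[2]=?,low[3]=?,low[4]=?,low[5]=?,low[6]=?); scc=(scc[0]=0,scc[1]=0,scc[2]=?,scc[3]=?,scc[4]=?,scc[5]=?,scc[6]=?)
step 3: low=(low[0]=0,low[1]=0,low[2]=2,low[3]=?,low[4]=?,low[5]=?,low[6]=?); scc=(scc[0]=0,scc[1]=0,scc[2]=1,scc[3]=?,scc[4]=?,scc[5]=?,scc[6]=?)
step 4: low=(low[0]=0,low[1]=0,low[2]=2,low[3]=3,low[4]=?,low[5]=?,low[6]=4); scc=(scc[0]=0,scc[1]=0,scc[2]=1,scc[3]=?,scc[4]=?,scc[5]=?,scc[6]=2)
step 5: low=(low[0]=0,low[1]=0,low[2]=2,low[3]=3,low[4]=?,low[5]=?,low[6]=4); scc=(scc[0]=0,scc[1]=0,scc[2]=1,scc[3]=3,scc[4]=?,scc[5]=?,scc[6]=2)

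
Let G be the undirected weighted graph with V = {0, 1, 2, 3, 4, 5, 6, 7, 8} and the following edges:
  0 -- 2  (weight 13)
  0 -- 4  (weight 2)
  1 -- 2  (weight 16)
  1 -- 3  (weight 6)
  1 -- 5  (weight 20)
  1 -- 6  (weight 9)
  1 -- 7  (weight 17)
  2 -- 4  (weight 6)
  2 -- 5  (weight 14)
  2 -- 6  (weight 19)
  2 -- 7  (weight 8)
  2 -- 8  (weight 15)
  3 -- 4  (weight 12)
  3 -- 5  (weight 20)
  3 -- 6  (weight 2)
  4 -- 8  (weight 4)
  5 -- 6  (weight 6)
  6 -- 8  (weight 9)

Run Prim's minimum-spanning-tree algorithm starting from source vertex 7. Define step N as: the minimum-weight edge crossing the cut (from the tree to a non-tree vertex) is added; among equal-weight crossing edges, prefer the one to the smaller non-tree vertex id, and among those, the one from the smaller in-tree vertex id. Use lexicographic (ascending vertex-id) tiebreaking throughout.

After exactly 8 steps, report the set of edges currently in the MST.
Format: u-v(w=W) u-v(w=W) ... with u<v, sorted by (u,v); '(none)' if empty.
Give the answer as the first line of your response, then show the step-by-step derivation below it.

0-4(w=2) 1-3(w=6) 2-4(w=6) 2-7(w=8) 3-6(w=2) 4-8(w=4) 5-6(w=6) 6-8(w=9)

step 1: add edge 2-7 (w=8); MST = {2-7(w=8)}
step 2: add edge 2-4 (w=6); MST = {2-4(w=6) 2-7(w=8)}
step 3: add edge 0-4 (w=2); MST = {0-4(w=2) 2-4(w=6) 2-7(w=8)}
step 4: add edge 4-8 (w=4); MST = {0-4(w=2) 2-4(w=6) 2-7(w=8) 4-8(w=4)}
step 5: add edge 6-8 (w=9); MST = {0-4(w=2) 2-4(w=6) 2-7(w=8) 4-8(w=4) 6-8(w=9)}
step 6: add edge 3-6 (w=2); MST = {0-4(w=2) 2-4(w=6) 2-7(w=8) 3-6(w=2) 4-8(w=4) 6-8(w=9)}
step 7: add edge 1-3 (w=6); MST = {0-4(w=2) 1-3(w=6) 2-4(w=6) 2-7(w=8) 3-6(w=2) 4-8(w=4) 6-8(w=9)}
step 8: add edge 5-6 (w=6); MST = {0-4(w=2) 1-3(w=6) 2-4(w=6) 2-7(w=8) 3-6(w=2) 4-8(w=4) 5-6(w=6) 6-8(w=9)}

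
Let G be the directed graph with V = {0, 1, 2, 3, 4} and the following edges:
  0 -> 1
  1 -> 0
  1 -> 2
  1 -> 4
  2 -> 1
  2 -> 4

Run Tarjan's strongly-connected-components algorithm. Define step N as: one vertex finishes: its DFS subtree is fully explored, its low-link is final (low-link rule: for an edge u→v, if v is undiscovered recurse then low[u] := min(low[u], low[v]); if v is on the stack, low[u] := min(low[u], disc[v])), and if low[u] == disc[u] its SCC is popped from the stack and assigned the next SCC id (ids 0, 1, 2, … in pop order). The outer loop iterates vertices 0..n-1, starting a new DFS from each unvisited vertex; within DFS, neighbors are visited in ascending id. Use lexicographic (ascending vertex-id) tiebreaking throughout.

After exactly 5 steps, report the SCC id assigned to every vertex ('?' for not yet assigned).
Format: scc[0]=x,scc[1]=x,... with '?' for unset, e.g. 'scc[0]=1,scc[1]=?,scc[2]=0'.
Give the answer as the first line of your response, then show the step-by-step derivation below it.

scc[0]=1,scc[1]=1,scc[2]=1,scc[3]=2,scc[4]=0

step 1: low=(low[0]=0,low[1]=0,low[2]=1,low[3]=?,low[4]=3); scc=(scc[0]=?,scc[1]=?,scc[2]=?,scc[3]=?,scc[4]=0)
step 2: low=(low[0]=0,low[1]=0,low[2]=1,low[3]=?,low[4]=3); scc=(scc[0]=?,scc[1]=?,scc[2]=?,scc[3]=?,scc[4]=0)
step 3: low=(low[0]=0,low[1]=0,low[2]=1,low[3]=?,low[4]=3); scc=(scc[0]=?,scc[1]=?,scc[2]=?,scc[3]=?,scc[4]=0)
step 4: low=(low[0]=0,low[1]=0,low[2]=1,low[3]=?,low[4]=3); scc=(scc[0]=1,scc[1]=1,scc[2]=1,scc[3]=?,scc[4]=0)
step 5: low=(low[0]=0,low[1]=0,low[2]=1,low[3]=4,low[4]=3); scc=(scc[0]=1,scc[1]=1,scc[2]=1,scc[3]=2,scc[4]=0)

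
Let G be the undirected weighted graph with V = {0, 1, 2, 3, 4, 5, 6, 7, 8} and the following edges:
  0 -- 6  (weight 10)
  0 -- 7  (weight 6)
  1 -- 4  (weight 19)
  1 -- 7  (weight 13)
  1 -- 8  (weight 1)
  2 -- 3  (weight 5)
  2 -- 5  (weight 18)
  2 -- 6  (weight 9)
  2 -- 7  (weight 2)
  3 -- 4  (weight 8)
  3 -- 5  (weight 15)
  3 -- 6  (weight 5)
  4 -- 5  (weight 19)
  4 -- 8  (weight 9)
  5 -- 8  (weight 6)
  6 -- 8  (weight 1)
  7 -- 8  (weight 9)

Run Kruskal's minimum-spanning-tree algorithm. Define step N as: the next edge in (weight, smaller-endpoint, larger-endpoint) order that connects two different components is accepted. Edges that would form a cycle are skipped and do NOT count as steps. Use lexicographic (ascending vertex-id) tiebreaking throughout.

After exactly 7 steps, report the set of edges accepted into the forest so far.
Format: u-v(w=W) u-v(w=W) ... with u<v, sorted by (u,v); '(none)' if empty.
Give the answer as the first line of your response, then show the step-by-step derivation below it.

0-7(w=6) 1-8(w=1) 2-3(w=5) 2-7(w=2) 3-6(w=5) 5-8(w=6) 6-8(w=1)

step 1: add edge 1-8 (w=1); MST = {1-8(w=1)}
step 2: add edge 6-8 (w=1); MST = {1-8(w=1) 6-8(w=1)}
step 3: add edge 2-7 (w=2); MST = {1-8(w=1) 2-7(w=2) 6-8(w=1)}
step 4: add edge 2-3 (w=5); MST = {1-8(w=1) 2-3(w=5) 2-7(w=2) 6-8(w=1)}
step 5: add edge 3-6 (w=5); MST = {1-8(w=1) 2-3(w=5) 2-7(w=2) 3-6(w=5) 6-8(w=1)}
step 6: add edge 0-7 (w=6); MST = {0-7(w=6) 1-8(w=1) 2-3(w=5) 2-7(w=2) 3-6(w=5) 6-8(w=1)}
step 7: add edge 5-8 (w=6); MST = {0-7(w=6) 1-8(w=1) 2-3(w=5) 2-7(w=2) 3-6(w=5) 5-8(w=6) 6-8(w=1)}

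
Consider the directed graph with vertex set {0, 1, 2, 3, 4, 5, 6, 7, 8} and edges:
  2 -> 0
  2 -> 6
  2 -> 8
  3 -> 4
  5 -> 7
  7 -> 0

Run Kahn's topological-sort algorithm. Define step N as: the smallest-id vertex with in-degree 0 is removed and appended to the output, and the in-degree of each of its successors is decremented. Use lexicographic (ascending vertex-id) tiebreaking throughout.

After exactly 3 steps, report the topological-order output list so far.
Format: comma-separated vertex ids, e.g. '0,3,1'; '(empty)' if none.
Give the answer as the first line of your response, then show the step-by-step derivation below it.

1,2,3

step 1: output 1; order=[1]; indeg=(2,0,0,0,1,0,1,1,1)
step 2: output 2; order=[1,2]; indeg=(1,0,0,0,1,0,0,1,0)
step 3: output 3; order=[1,2,3]; indeg=(1,0,0,0,0,0,0,1,0)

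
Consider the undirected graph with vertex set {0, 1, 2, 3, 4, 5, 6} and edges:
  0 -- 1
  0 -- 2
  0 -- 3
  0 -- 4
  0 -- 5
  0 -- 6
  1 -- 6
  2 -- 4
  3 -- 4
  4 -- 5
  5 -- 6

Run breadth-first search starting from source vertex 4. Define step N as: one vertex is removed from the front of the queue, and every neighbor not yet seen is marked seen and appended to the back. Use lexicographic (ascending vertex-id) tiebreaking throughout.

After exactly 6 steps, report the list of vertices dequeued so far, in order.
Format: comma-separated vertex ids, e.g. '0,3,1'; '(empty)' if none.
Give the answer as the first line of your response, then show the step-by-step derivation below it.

4,0,2,3,5,1

step 1: dequeue 4; queue=[0,2,3,5]; order=4
step 2: dequeue 0; queue=[2,3,5,1,6]; order=4,0
step 3: dequeue 2; queue=[3,5,1,6]; order=4,0,2
step 4: dequeue 3; queue=[5,1,6]; order=4,0,2,3
step 5: dequeue 5; queue=[1,6]; order=4,0,2,3,5
step 6: dequeue 1; queue=[6]; order=4,0,2,3,5,1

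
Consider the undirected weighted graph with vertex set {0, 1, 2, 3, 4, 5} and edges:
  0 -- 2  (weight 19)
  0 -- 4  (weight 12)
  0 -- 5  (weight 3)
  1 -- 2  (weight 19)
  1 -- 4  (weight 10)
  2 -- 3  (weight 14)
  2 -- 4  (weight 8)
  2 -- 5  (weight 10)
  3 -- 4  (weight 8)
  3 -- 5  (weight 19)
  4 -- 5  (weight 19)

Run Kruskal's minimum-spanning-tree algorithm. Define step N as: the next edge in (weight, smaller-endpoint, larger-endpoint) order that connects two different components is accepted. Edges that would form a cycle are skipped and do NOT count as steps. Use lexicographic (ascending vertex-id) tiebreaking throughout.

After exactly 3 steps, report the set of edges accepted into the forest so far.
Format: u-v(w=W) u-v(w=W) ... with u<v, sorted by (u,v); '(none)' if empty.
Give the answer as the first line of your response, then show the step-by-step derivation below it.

0-5(w=3) 2-4(w=8) 3-4(w=8)

step 1: add edge 0-5 (w=3); MST = {0-5(w=3)}
step 2: add edge 2-4 (w=8); MST = {0-5(w=3) 2-4(w=8)}
step 3: add edge 3-4 (w=8); MST = {0-5(w=3) 2-4(w=8) 3-4(w=8)}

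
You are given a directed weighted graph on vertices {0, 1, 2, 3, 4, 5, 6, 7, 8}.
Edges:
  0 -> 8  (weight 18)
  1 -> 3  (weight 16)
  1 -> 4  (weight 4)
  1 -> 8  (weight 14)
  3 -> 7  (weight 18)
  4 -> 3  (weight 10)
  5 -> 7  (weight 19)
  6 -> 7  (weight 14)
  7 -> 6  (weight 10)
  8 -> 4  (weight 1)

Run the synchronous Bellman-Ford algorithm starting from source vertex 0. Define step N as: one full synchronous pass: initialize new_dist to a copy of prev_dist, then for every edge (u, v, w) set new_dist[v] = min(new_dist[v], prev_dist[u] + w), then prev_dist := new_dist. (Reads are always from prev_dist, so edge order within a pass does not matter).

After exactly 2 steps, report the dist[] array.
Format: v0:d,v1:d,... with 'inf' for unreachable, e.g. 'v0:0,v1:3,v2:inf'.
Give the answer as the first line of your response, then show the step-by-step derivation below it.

v0:0,v1:inf,v2:inf,v3:inf,v4:19,v5:inf,v6:inf,v7:inf,v8:18

step 1: dist = v0:0,v1:inf,v2:inf,v3:inf,v4:inf,v5:inf,v6:inf,v7:inf,v8:18
step 2: dist = v0:0,v1:inf,v2:inf,v3:inf,v4:19,v5:inf,v6:inf,v7:inf,v8:18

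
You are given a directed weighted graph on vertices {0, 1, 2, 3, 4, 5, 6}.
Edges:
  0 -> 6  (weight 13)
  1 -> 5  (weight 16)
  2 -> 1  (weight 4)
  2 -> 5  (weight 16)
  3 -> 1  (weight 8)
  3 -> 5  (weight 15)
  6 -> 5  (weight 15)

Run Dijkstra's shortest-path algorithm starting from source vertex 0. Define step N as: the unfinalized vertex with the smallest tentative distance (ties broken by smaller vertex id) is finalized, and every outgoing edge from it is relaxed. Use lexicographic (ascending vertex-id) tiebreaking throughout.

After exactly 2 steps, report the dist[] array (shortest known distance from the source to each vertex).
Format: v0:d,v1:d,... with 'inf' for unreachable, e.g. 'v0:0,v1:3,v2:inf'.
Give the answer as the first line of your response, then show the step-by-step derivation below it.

v0:0,v1:inf,v2:inf,v3:inf,v4:inf,v5:28,v6:13

step 1: dist = v0:0,v1:inf,v2:inf,v3:inf,v4:inf,v5:inf,v6:13
step 2: dist = v0:0,v1:inf,v2:inf,v3:inf,v4:inf,v5:28,v6:13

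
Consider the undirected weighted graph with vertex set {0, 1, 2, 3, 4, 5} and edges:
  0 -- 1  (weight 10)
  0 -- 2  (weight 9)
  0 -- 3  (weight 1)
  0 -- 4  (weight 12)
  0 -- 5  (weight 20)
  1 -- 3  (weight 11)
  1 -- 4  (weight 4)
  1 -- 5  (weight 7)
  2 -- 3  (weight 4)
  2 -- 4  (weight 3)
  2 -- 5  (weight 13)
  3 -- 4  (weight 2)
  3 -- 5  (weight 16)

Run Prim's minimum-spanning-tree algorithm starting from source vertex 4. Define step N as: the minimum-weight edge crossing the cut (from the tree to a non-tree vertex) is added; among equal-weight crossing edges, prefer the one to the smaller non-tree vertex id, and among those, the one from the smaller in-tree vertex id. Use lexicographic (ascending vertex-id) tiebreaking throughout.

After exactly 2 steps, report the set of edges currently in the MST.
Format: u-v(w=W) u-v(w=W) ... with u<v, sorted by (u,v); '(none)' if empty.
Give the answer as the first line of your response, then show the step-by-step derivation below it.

0-3(w=1) 3-4(w=2)

step 1: add edge 3-4 (w=2); MST = {3-4(w=2)}
step 2: add edge 0-3 (w=1); MST = {0-3(w=1) 3-4(w=2)}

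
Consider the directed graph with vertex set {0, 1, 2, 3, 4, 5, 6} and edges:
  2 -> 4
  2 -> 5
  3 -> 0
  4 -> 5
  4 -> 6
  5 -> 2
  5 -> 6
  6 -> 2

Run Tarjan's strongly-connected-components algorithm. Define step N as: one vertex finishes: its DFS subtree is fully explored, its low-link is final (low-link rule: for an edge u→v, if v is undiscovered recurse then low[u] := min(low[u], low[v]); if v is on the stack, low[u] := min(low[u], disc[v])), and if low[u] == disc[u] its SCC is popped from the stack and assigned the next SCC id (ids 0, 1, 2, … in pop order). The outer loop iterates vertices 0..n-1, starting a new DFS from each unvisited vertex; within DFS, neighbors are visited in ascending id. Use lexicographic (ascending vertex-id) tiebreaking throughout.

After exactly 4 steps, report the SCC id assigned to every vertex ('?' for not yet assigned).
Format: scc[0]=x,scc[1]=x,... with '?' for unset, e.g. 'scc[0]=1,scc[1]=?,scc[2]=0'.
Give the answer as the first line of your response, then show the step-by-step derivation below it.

scc[0]=0,scc[1]=1,scc[2]=?,scc[3]=?,scc[4]=?,scc[5]=?,scc[6]=?

step 1: low=(low[0]=0,low[1]=?,low[2]=?,low[3]=?,low[4]=?,low[5]=?,low[6]=?); scc=(scc[0]=0,scc[1]=?,scc[2]=?,scc[3]=?,scc[4]=?,scc[5]=?,scc[6]=?)
step 2: low=(low[0]=0,low[1]=1,low[2]=?,low[3]=?,low[4]=?,low[5]=?,low[6]=?); scc=(scc[0]=0,scc[1]=1,scc[2]=?,scc[3]=?,scc[4]=?,scc[5]=?,scc[6]=?)
step 3: low=(low[0]=0,low[1]=1,low[2]=2,low[3]=?,low[4]=3,low[5]=2,low[6]=2); scc=(scc[0]=0,scc[1]=1,scc[2]=?,scc[3]=?,scc[4]=?,scc[5]=?,scc[6]=?)
step 4: low=(low[0]=0,low[1]=1,low[2]=2,low[3]=?,low[4]=3,low[5]=2,low[6]=2); scc=(scc[0]=0,scc[1]=1,scc[2]=?,scc[3]=?,scc[4]=?,scc[5]=?,scc[6]=?)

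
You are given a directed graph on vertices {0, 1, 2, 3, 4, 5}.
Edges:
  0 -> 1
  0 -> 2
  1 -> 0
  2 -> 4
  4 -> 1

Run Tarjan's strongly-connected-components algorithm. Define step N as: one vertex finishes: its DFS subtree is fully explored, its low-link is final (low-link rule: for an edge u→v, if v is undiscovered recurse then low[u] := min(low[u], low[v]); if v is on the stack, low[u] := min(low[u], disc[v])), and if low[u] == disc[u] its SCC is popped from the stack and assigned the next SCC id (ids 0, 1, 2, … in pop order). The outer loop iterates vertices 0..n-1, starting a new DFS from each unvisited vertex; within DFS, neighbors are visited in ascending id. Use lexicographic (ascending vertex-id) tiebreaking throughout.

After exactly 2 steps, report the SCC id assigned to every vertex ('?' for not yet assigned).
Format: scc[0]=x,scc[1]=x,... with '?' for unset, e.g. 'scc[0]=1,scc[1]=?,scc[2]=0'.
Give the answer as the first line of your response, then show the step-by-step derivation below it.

scc[0]=?,scc[1]=?,scc[2]=?,scc[3]=?,scc[4]=?,scc[5]=?

step 1: low=(low[0]=0,low[1]=0,low[2]=?,low[3]=?,low[4]=?,low[5]=?); scc=(scc[0]=?,scc[1]=?,scc[2]=?,scc[3]=?,scc[4]=?,scc[5]=?)
step 2: low=(low[0]=0,low[1]=0,low[2]=2,low[3]=?,low[4]=1,low[5]=?); scc=(scc[0]=?,scc[1]=?,scc[2]=?,scc[3]=?,scc[4]=?,scc[5]=?)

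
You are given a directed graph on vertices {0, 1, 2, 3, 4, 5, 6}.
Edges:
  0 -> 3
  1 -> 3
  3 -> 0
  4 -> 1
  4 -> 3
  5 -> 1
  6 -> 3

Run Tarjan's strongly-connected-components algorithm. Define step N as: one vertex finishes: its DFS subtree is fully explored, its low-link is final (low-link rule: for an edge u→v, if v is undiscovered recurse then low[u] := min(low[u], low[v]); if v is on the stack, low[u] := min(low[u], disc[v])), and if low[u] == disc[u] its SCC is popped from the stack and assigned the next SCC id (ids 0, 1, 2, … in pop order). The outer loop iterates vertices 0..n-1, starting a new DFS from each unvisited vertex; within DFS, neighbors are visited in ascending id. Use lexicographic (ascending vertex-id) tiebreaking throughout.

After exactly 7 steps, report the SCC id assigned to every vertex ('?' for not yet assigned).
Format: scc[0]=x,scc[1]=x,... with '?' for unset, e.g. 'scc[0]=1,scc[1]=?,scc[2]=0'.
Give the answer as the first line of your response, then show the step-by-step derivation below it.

scc[0]=0,scc[1]=1,scc[2]=2,scc[3]=0,scc[4]=3,scc[5]=4,scc[6]=5

step 1: low=(low[0]=0,low[1]=?,low[2]=?,low[3]=0,low[4]=?,low[5]=?,low[6]=?); scc=(scc[0]=?,scc[1]=?,scc[2]=?,scc[3]=?,scc[4]=?,scc[5]=?,scc[6]=?)
step 2: low=(low[0]=0,low[1]=?,low[2]=?,low[3]=0,low[4]=?,low[5]=?,low[6]=?); scc=(scc[0]=0,scc[1]=?,scc[2]=?,scc[3]=0,scc[4]=?,scc[5]=?,scc[6]=?)
step 3: low=(low[0]=0,low[1]=2,low[2]=?,low[3]=0,low[4]=?,low[5]=?,low[6]=?); scc=(scc[0]=0,scc[1]=1,scc[2]=?,scc[3]=0,scc[4]=?,scc[5]=?,scc[6]=?)
step 4: low=(low[0]=0,low[1]=2,low[2]=3,low[3]=0,low[4]=?,low[5]=?,low[6]=?); scc=(scc[0]=0,scc[1]=1,scc[2]=2,scc[3]=0,scc[4]=?,scc[5]=?,scc[6]=?)
step 5: low=(low[0]=0,low[1]=2,low[2]=3,low[3]=0,low[4]=4,low[5]=?,low[6]=?); scc=(scc[0]=0,scc[1]=1,scc[2]=2,scc[3]=0,scc[4]=3,scc[5]=?,scc[6]=?)
step 6: low=(low[0]=0,low[1]=2,low[2]=3,low[3]=0,low[4]=4,low[5]=5,low[6]=?); scc=(scc[0]=0,scc[1]=1,scc[2]=2,scc[3]=0,scc[4]=3,scc[5]=4,scc[6]=?)
step 7: low=(low[0]=0,low[1]=2,low[2]=3,low[3]=0,low[4]=4,low[5]=5,low[6]=6); scc=(scc[0]=0,scc[1]=1,scc[2]=2,scc[3]=0,scc[4]=3,scc[5]=4,scc[6]=5)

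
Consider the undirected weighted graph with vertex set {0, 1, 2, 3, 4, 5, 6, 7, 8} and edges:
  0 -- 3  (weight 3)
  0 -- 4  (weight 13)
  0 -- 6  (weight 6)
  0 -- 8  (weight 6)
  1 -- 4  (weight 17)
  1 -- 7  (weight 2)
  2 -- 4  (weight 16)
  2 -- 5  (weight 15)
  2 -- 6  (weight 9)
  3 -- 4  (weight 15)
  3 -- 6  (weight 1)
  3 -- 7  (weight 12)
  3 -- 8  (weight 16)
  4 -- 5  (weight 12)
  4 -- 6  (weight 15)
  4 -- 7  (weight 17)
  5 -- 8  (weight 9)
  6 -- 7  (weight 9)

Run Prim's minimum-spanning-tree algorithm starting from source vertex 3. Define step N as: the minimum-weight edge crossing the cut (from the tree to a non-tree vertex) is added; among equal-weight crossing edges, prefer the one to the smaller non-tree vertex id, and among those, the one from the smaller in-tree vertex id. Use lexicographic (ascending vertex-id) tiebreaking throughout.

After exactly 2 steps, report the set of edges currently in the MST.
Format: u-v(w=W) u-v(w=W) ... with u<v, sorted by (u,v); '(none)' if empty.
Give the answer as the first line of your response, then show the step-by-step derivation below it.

0-3(w=3) 3-6(w=1)

step 1: add edge 3-6 (w=1); MST = {3-6(w=1)}
step 2: add edge 0-3 (w=3); MST = {0-3(w=3) 3-6(w=1)}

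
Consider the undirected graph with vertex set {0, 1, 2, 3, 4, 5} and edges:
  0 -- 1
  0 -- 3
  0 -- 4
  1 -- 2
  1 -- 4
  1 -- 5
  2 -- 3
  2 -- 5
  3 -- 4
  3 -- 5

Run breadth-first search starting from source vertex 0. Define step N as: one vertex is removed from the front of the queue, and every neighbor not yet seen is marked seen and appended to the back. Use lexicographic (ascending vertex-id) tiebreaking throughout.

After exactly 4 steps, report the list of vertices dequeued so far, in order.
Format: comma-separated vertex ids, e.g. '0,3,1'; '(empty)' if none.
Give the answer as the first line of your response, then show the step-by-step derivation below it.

0,1,3,4

step 1: dequeue 0; queue=[1,3,4]; order=0
step 2: dequeue 1; queue=[3,4,2,5]; order=0,1
step 3: dequeue 3; queue=[4,2,5]; order=0,1,3
step 4: dequeue 4; queue=[2,5]; order=0,1,3,4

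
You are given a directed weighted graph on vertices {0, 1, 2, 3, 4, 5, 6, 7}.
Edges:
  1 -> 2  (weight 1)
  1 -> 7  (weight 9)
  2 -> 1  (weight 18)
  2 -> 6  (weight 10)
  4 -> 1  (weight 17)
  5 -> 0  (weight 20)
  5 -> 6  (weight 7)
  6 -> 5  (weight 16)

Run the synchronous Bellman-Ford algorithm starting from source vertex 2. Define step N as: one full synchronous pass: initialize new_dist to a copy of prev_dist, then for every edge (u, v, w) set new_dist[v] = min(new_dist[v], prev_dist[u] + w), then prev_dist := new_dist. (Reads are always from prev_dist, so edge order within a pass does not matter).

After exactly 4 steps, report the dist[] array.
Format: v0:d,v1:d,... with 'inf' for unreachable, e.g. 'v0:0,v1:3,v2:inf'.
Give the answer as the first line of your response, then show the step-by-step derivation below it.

v0:46,v1:18,v2:0,v3:inf,v4:inf,v5:26,v6:10,v7:27

step 1: dist = v0:inf,v1:18,v2:0,v3:inf,v4:inf,v5:inf,v6:10,v7:inf
step 2: dist = v0:inf,v1:18,v2:0,v3:inf,v4:inf,v5:26,v6:10,v7:27
step 3: dist = v0:46,v1:18,v2:0,v3:inf,v4:inf,v5:26,v6:10,v7:27
step 4: dist = v0:46,v1:18,v2:0,v3:inf,v4:inf,v5:26,v6:10,v7:27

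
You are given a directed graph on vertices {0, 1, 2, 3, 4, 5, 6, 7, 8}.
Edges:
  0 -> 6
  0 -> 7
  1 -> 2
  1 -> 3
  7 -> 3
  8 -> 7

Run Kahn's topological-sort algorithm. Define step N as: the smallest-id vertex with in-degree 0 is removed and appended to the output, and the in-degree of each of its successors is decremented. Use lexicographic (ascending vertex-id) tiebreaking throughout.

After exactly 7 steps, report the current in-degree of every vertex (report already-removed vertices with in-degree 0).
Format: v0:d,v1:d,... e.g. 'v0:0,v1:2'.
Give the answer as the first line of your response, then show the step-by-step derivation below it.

v0:0,v1:0,v2:0,v3:1,v4:0,v5:0,v6:0,v7:0,v8:0

step 1: output 0; order=[0]; indeg=(0,0,1,2,0,0,0,1,0)
step 2: output 1; order=[0,1]; indeg=(0,0,0,1,0,0,0,1,0)
step 3: output 2; order=[0,1,2]; indeg=(0,0,0,1,0,0,0,1,0)
step 4: output 4; order=[0,1,2,4]; indeg=(0,0,0,1,0,0,0,1,0)
step 5: output 5; order=[0,1,2,4,5]; indeg=(0,0,0,1,0,0,0,1,0)
step 6: output 6; order=[0,1,2,4,5,6]; indeg=(0,0,0,1,0,0,0,1,0)
step 7: output 8; order=[0,1,2,4,5,6,8]; indeg=(0,0,0,1,0,0,0,0,0)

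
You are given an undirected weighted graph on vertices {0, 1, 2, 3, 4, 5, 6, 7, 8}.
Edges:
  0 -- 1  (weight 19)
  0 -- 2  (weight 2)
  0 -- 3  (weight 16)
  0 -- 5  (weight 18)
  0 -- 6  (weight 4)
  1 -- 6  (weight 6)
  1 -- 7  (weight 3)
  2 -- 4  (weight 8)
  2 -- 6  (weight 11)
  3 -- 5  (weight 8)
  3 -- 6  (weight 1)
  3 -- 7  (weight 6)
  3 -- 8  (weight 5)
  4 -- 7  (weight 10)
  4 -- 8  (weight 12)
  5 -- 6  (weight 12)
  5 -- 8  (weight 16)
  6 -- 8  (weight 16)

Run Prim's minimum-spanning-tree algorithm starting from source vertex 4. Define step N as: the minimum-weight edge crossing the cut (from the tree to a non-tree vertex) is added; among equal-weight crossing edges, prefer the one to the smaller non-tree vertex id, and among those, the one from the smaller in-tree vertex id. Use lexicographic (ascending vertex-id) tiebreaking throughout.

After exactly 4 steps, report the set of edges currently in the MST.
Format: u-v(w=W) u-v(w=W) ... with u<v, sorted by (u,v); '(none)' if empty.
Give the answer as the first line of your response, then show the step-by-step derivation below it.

0-2(w=2) 0-6(w=4) 2-4(w=8) 3-6(w=1)

step 1: add edge 2-4 (w=8); MST = {2-4(w=8)}
step 2: add edge 0-2 (w=2); MST = {0-2(w=2) 2-4(w=8)}
step 3: add edge 0-6 (w=4); MST = {0-2(w=2) 0-6(w=4) 2-4(w=8)}
step 4: add edge 3-6 (w=1); MST = {0-2(w=2) 0-6(w=4) 2-4(w=8) 3-6(w=1)}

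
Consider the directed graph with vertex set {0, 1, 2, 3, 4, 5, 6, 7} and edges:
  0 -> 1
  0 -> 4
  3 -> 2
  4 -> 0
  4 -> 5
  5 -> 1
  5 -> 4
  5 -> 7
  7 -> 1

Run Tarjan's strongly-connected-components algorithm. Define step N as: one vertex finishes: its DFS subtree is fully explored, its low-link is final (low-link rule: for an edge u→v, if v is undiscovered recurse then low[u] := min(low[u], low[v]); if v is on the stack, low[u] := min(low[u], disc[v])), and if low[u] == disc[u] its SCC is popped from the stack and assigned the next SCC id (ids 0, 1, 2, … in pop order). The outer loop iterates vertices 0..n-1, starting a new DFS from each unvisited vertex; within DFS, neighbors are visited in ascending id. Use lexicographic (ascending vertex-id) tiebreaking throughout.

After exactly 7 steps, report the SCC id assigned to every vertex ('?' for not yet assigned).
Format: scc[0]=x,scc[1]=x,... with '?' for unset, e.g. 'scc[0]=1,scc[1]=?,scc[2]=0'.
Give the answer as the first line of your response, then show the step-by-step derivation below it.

scc[0]=2,scc[1]=0,scc[2]=3,scc[3]=4,scc[4]=2,scc[5]=2,scc[6]=?,scc[7]=1

step 1: low=(low[0]=0,low[1]=1,low[2]=?,low[3]=?,low[4]=?,low[5]=?,low[6]=?,low[7]=?); scc=(scc[0]=?,scc[1]=0,scc[2]=?,scc[3]=?,scc[4]=?,scc[5]=?,scc[6]=?,scc[7]=?)
step 2: low=(low[0]=0,low[1]=1,low[2]=?,low[3]=?,low[4]=0,low[5]=2,low[6]=?,low[7]=4); scc=(scc[0]=?,scc[1]=0,scc[2]=?,scc[3]=?,scc[4]=?,scc[5]=?,scc[6]=?,scc[7]=1)
step 3: low=(low[0]=0,low[1]=1,low[2]=?,low[3]=?,low[4]=0,low[5]=2,low[6]=?,low[7]=4); scc=(scc[0]=?,scc[1]=0,scc[2]=?,scc[3]=?,scc[4]=?,scc[5]=?,scc[6]=?,scc[7]=1)
step 4: low=(low[0]=0,low[1]=1,low[2]=?,low[3]=?,low[4]=0,low[5]=2,low[6]=?,low[7]=4); scc=(scc[0]=?,scc[1]=0,scc[2]=?,scc[3]=?,scc[4]=?,scc[5]=?,scc[6]=?,scc[7]=1)
step 5: low=(low[0]=0,low[1]=1,low[2]=?,low[3]=?,low[4]=0,low[5]=2,low[6]=?,low[7]=4); scc=(scc[0]=2,scc[1]=0,scc[2]=?,scc[3]=?,scc[4]=2,scc[5]=2,scc[6]=?,scc[7]=1)
step 6: low=(low[0]=0,low[1]=1,low[2]=5,low[3]=?,low[4]=0,low[5]=2,low[6]=?,low[7]=4); scc=(scc[0]=2,scc[1]=0,scc[2]=3,scc[3]=?,scc[4]=2,scc[5]=2,scc[6]=?,scc[7]=1)
step 7: low=(low[0]=0,low[1]=1,low[2]=5,low[3]=6,low[4]=0,low[5]=2,low[6]=?,low[7]=4); scc=(scc[0]=2,scc[1]=0,scc[2]=3,scc[3]=4,scc[4]=2,scc[5]=2,scc[6]=?,scc[7]=1)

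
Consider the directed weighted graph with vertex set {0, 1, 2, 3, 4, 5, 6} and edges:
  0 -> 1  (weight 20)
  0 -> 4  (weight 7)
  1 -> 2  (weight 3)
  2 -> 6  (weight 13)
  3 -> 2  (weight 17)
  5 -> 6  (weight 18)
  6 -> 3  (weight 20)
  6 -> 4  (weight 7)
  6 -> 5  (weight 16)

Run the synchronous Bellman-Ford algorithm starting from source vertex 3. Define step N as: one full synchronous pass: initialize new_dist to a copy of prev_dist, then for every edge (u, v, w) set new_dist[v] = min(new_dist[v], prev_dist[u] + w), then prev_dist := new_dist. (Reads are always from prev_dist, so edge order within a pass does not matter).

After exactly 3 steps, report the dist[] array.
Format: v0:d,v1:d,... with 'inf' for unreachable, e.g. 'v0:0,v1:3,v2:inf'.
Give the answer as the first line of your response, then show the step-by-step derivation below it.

v0:inf,v1:inf,v2:17,v3:0,v4:37,v5:46,v6:30

step 1: dist = v0:inf,v1:inf,v2:17,v3:0,v4:inf,v5:inf,v6:inf
step 2: dist = v0:inf,v1:inf,v2:17,v3:0,v4:inf,v5:inf,v6:30
step 3: dist = v0:inf,v1:inf,v2:17,v3:0,v4:37,v5:46,v6:30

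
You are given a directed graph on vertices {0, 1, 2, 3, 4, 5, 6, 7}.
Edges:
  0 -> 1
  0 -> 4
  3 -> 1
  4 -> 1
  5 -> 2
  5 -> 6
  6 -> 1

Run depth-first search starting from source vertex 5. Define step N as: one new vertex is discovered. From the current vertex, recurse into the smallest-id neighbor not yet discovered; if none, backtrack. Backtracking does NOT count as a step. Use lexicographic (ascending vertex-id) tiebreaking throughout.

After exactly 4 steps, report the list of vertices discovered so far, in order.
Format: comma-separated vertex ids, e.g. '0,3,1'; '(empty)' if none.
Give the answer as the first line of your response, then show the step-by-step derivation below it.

5,2,6,1

step 1: discover 5; path=5; order=5
step 2: discover 2; path=5>2; order=5,2
step 3: discover 6; path=5>6; order=5,2,6
step 4: discover 1; path=5>6>1; order=5,2,6,1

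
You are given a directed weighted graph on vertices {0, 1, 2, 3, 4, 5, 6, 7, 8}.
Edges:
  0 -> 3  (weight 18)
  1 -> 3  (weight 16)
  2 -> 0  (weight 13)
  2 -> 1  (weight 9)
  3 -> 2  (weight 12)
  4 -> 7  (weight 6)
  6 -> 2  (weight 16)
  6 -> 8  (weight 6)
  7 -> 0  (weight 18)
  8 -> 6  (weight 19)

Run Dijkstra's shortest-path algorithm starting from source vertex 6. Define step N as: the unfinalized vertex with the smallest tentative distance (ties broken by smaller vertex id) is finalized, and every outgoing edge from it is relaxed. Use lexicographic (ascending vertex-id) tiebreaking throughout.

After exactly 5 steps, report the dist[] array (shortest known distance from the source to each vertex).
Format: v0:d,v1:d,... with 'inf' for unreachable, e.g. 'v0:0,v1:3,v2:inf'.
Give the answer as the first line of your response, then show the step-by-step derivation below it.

v0:29,v1:25,v2:16,v3:41,v4:inf,v5:inf,v6:0,v7:inf,v8:6

step 1: dist = v0:inf,v1:inf,v2:16,v3:inf,v4:inf,v5:inf,v6:0,v7:inf,v8:6
step 2: dist = v0:inf,v1:inf,v2:16,v3:inf,v4:inf,v5:inf,v6:0,v7:inf,v8:6
step 3: dist = v0:29,v1:25,v2:16,v3:inf,v4:inf,v5:inf,v6:0,v7:inf,v8:6
step 4: dist = v0:29,v1:25,v2:16,v3:41,v4:inf,v5:inf,v6:0,v7:inf,v8:6
step 5: dist = v0:29,v1:25,v2:16,v3:41,v4:inf,v5:inf,v6:0,v7:inf,v8:6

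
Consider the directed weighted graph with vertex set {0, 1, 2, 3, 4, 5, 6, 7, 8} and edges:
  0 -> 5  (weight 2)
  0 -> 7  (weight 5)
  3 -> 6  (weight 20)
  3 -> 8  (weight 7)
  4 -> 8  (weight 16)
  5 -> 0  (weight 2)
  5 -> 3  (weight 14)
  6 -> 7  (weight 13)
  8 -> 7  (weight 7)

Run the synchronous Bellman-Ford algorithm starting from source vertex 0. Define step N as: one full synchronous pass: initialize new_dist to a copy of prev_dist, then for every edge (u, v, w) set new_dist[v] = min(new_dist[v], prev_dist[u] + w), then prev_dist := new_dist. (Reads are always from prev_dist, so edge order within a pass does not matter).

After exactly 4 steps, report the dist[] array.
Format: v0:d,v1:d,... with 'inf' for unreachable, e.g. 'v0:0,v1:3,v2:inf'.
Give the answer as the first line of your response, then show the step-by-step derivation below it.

v0:0,v1:inf,v2:inf,v3:16,v4:inf,v5:2,v6:36,v7:5,v8:23

step 1: dist = v0:0,v1:inf,v2:inf,v3:inf,v4:inf,v5:2,v6:inf,v7:5,v8:inf
step 2: dist = v0:0,v1:inf,v2:inf,v3:16,v4:inf,v5:2,v6:inf,v7:5,v8:inf
step 3: dist = v0:0,v1:inf,v2:inf,v3:16,v4:inf,v5:2,v6:36,v7:5,v8:23
step 4: dist = v0:0,v1:inf,v2:inf,v3:16,v4:inf,v5:2,v6:36,v7:5,v8:23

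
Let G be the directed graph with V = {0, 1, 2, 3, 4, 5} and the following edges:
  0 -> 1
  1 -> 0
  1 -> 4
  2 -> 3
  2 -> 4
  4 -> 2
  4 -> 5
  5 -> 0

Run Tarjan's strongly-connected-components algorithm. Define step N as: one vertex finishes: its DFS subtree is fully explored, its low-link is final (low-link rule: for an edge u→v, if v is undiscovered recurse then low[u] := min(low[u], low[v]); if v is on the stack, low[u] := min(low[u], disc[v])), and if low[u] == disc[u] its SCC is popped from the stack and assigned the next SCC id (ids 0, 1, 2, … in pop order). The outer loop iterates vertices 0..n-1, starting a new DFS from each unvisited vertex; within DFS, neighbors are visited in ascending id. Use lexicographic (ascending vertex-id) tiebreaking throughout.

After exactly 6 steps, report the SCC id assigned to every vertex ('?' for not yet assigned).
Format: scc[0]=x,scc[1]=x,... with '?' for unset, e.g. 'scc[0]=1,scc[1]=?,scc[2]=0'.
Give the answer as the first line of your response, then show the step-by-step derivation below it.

scc[0]=1,scc[1]=1,scc[2]=1,scc[3]=0,scc[4]=1,scc[5]=1

step 1: low=(low[0]=0,low[1]=0,low[2]=3,low[3]=4,low[4]=2,low[5]=?); scc=(scc[0]=?,scc[1]=?,scc[2]=?,scc[3]=0,scc[4]=?,scc[5]=?)
step 2: low=(low[0]=0,low[1]=0,low[2]=2,low[3]=4,low[4]=2,low[5]=?); scc=(scc[0]=?,scc[1]=?,scc[2]=?,scc[3]=0,scc[4]=?,scc[5]=?)
step 3: low=(low[0]=0,low[1]=0,low[2]=2,low[3]=4,low[4]=2,low[5]=0); scc=(scc[0]=?,scc[1]=?,scc[2]=?,scc[3]=0,scc[4]=?,scc[5]=?)
step 4: low=(low[0]=0,low[1]=0,low[2]=2,low[3]=4,low[4]=0,low[5]=0); scc=(scc[0]=?,scc[1]=?,scc[2]=?,scc[3]=0,scc[4]=?,scc[5]=?)
step 5: low=(low[0]=0,low[1]=0,low[2]=2,low[3]=4,low[4]=0,low[5]=0); scc=(scc[0]=?,scc[1]=?,scc[2]=?,scc[3]=0,scc[4]=?,scc[5]=?)
step 6: low=(low[0]=0,low[1]=0,low[2]=2,low[3]=4,low[4]=0,low[5]=0); scc=(scc[0]=1,scc[1]=1,scc[2]=1,scc[3]=0,scc[4]=1,scc[5]=1)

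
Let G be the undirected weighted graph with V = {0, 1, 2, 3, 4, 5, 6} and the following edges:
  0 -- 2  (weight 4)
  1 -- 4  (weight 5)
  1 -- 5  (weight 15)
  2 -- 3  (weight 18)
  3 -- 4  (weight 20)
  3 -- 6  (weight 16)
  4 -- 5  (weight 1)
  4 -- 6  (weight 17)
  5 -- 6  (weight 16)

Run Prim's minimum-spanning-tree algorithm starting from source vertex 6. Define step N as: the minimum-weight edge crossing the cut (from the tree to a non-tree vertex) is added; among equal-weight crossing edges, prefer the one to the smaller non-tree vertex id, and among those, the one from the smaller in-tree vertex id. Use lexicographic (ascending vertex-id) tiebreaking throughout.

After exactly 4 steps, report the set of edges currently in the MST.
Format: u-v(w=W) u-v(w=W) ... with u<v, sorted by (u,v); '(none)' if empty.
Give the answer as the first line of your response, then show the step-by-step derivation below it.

1-4(w=5) 3-6(w=16) 4-5(w=1) 5-6(w=16)

step 1: add edge 3-6 (w=16); MST = {3-6(w=16)}
step 2: add edge 5-6 (w=16); MST = {3-6(w=16) 5-6(w=16)}
step 3: add edge 4-5 (w=1); MST = {3-6(w=16) 4-5(w=1) 5-6(w=16)}
step 4: add edge 1-4 (w=5); MST = {1-4(w=5) 3-6(w=16) 4-5(w=1) 5-6(w=16)}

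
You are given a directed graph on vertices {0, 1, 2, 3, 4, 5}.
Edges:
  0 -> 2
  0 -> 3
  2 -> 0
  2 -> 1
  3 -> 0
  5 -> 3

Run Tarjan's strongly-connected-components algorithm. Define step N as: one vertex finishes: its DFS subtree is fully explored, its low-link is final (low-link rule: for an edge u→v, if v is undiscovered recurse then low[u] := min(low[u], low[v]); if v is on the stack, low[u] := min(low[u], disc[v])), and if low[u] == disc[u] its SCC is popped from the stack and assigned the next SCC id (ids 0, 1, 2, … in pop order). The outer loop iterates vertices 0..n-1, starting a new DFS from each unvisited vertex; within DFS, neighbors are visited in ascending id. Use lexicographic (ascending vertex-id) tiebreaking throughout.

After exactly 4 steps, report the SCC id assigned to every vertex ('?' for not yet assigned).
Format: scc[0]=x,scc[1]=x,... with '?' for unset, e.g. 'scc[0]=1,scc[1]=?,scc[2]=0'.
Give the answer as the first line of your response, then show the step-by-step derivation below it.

scc[0]=1,scc[1]=0,scc[2]=1,scc[3]=1,scc[4]=?,scc[5]=?

step 1: low=(low[0]=0,low[1]=2,low[2]=0,low[3]=?,low[4]=?,low[5]=?); scc=(scc[0]=?,scc[1]=0,scc[2]=?,scc[3]=?,scc[4]=?,scc[5]=?)
step 2: low=(low[0]=0,low[1]=2,low[2]=0,low[3]=?,low[4]=?,low[5]=?); scc=(scc[0]=?,scc[1]=0,scc[2]=?,scc[3]=?,scc[4]=?,scc[5]=?)
step 3: low=(low[0]=0,low[1]=2,low[2]=0,low[3]=0,low[4]=?,low[5]=?); scc=(scc[0]=?,scc[1]=0,scc[2]=?,scc[3]=?,scc[4]=?,scc[5]=?)
step 4: low=(low[0]=0,low[1]=2,low[2]=0,low[3]=0,low[4]=?,low[5]=?); scc=(scc[0]=1,scc[1]=0,scc[2]=1,scc[3]=1,scc[4]=?,scc[5]=?)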